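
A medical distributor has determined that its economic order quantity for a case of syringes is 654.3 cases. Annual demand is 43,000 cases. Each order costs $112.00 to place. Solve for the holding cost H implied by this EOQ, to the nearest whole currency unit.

H ≈ $22

Invert the EOQ relation Q*² = 2DS/H.
From Q* = √(2DS/H): H = 2DS / Q*² = 2 × 43,000 × 112 / 654.3² = 22.4990.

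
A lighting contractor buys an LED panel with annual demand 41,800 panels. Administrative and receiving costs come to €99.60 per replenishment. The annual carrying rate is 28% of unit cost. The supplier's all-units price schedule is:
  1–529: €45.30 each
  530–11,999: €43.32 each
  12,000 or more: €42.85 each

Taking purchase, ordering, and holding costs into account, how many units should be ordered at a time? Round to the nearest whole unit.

Holding cost per unit per year at price C is H = 0.28·C.
Evaluate total cost at each tier's feasible EOQ or, if the EOQ is below the tier, at the tier's minimum quantity.
Tier 1 (€45.30): EOQ = 810.2 exceeds tier's upper bound 529, so this tier is dominated.
EOQ at €43.32 = 828.5 (feasible in tier 2): TC = 41,800×€43.32 + (41,800/828.5)×99.6 + (828.5/2)×0.28×€43.32 = €1,820,825.77.
EOQ at €42.85 = 833.1 < 12000, so use break Q=12000: TC = 41,800×€42.85 + (41,800/12000.0)×99.6 + (12000.0/2)×0.28×€42.85 = €1,863,464.94.
Lowest total cost is €1,820,825.77 at Q = 828.5.

Q* ≈ 829 panels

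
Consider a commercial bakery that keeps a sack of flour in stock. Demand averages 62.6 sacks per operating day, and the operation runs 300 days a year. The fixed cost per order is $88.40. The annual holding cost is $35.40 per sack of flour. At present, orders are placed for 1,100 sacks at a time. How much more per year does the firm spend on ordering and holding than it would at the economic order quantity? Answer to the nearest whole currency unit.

Annual demand D = 62.6 × 300 = 18,780.
EOQ = √(2DS/H) = √(2 × 18,780 × 88.4 / 35.4) ≈ 306.26.
Cost at Q* = (D/Q*)S + (Q*/2)H = √(2DSH) ≈ $10,841.53.
Cost at Q = 1,100: (18,780/1,100)×88.4 + (1,100/2)×35.4 = $1,509.23 + $19,470.00 = $20,979.23.
Excess = $20,979.23 − $10,841.53 = $10,137.70.

Extra cost ≈ $10,138 per year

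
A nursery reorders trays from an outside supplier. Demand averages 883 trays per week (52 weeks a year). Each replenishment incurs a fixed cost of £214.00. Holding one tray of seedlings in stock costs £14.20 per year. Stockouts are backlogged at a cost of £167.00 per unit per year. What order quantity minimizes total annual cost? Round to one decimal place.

Q* ≈ 1,225.4 trays

Annual demand D = 883 × 52 = 45,916.
With planned backorders, Q* = √(2DS/H) · √((H+B)/B).
√(2DS/H) = √(2 × 45,916 × 214 / 14.2) = 1176.413.
√((H+B)/B) = √((14.2+167)/167) = 1.0416.
Q* ≈ 1225.408.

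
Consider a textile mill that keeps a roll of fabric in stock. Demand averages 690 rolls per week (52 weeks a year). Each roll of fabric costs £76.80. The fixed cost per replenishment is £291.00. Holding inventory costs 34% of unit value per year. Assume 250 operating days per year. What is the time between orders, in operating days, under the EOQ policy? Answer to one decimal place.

T ≈ 6.2 days

Annual demand D = 690 × 52 = 35,880.
Holding cost H = 0.34 × £76.80 = £26.1120 per unit per year.
EOQ = √(2DS/H) = √(2 × 35,880 × 291 / 26.112) ≈ 894.27.
Cycle time = Q*/D × 250 = 894.27 / 35,880 × 250 ≈ 6.231 days.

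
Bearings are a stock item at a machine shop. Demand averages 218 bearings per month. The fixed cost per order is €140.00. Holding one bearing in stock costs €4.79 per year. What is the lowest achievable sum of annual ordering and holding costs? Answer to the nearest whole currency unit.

TC* ≈ €1,873

Annual demand D = 218 × 12 = 2,616.
The optimal lot size = √(2DS/H) = √(2 × 2,616 × 140 / 4.79) ≈ 391.05.
At the optimum the two cost components are equal, so total cost = 2·(Q*/2)H = Q*·H.
Minimum total = √(2DSH) = √(2 × 2,616 × 140 × 4.79) ≈ 1873.120.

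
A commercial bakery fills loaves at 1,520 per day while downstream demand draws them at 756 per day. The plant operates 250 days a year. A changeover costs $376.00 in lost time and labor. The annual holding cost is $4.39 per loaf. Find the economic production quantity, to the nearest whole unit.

Annual demand D = 756 × 250 = 189,000.
Production build-up factor (1 − d/p) = 1 − 756/1,520 = 0.5026.
Q* = √(2DS / (H(1 − d/p))) = √(2 × 189,000 × 376 / (4.39 × 0.5026)).
= √(142,128,000 / 2.2066) ≈ 8025.695.

Q* ≈ 8,026 loaves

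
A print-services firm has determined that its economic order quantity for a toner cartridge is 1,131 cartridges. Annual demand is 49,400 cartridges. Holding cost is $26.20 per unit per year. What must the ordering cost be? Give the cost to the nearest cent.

Squaring Q* = √(2DS/H) gives Q*² = 2DS/H.
From Q* = √(2DS/H): S = Q*²H / (2D) = 1,131² × 26.2 / (2 × 49,400) = 339.2107.

S ≈ $339.21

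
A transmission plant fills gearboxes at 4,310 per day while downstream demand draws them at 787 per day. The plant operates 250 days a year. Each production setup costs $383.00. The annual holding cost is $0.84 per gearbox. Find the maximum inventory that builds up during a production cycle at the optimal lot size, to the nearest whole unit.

Annual demand D = 787 × 250 = 196,750.
Production build-up factor (1 − d/p) = 1 − 787/4,310 = 0.8174.
Q* = √(2DS / (H(1 − d/p))) = √(2 × 196,750 × 383 / (0.84 × 0.8174)).
= √(150,710,500 / 0.6866) ≈ 14815.436.
Maximum inventory = Q*(1 − d/p) = 14815.436 × 0.8174 ≈ 12110.158.

I_max ≈ 12,110 gearboxes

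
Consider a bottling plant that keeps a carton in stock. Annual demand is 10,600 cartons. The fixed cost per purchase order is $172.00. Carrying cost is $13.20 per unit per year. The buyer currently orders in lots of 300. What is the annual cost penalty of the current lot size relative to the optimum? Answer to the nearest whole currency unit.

Extra cost ≈ $1,120 per year

EOQ = √(2DS/H) = √(2 × 10,600 × 172 / 13.2) ≈ 525.59.
Cost at Q* = (D/Q*)S + (Q*/2)H = √(2DSH) ≈ $6,937.76.
Cost at Q = 300: (10,600/300)×172 + (300/2)×13.2 = $6,077.33 + $1,980.00 = $8,057.33.
Excess = $8,057.33 − $6,937.76 = $1,119.58.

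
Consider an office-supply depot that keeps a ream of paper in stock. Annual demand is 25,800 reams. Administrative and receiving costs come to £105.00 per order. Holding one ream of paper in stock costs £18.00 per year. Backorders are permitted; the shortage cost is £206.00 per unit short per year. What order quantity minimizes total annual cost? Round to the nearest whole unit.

Q* ≈ 572 reams

With planned backorders, Q* = √(2DS/H) · √((H+B)/B).
√(2DS/H) = √(2 × 25,800 × 105 / 18) = 548.635.
√((H+B)/B) = √((18+206)/206) = 1.0428.
Q* ≈ 572.102.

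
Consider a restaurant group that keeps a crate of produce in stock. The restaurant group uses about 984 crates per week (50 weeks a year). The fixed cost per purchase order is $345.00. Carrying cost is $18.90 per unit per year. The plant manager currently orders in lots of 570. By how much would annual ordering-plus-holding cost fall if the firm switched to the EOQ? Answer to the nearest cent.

Annual demand D = 984 × 50 = 49,200.
EOQ = √(2DS/H) = √(2 × 49,200 × 345 / 18.9) ≈ 1340.22.
Cost at Q* = (D/Q*)S + (Q*/2)H = √(2DSH) ≈ $25,330.16.
Cost at Q = 570: (49,200/570)×345 + (570/2)×18.9 = $29,778.95 + $5,386.50 = $35,165.45.
Excess = $35,165.45 − $25,330.16 = $9,835.28.

Extra cost ≈ $9,835.28 per year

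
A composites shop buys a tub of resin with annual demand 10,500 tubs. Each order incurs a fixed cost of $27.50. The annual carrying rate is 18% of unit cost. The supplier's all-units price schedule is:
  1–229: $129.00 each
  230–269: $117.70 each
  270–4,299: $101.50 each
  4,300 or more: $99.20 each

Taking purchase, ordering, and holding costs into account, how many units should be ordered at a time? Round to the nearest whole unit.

Holding cost per unit per year at price C is H = 0.18·C.
Evaluate total cost at each tier's feasible EOQ or, if the EOQ is below the tier, at the tier's minimum quantity.
EOQ at $129.00 = 157.7 (feasible in tier 1): TC = 10,500×$129.00 + (10,500/157.7)×27.5 + (157.7/2)×0.18×$129.00 = $1,358,161.91.
EOQ at $117.70 = 165.1 < 230, so use break Q=230: TC = 10,500×$117.70 + (10,500/230.0)×27.5 + (230.0/2)×0.18×$117.70 = $1,239,541.82.
EOQ at $101.50 = 177.8 < 270, so use break Q=270: TC = 10,500×$101.50 + (10,500/270.0)×27.5 + (270.0/2)×0.18×$101.50 = $1,069,285.89.
EOQ at $99.20 = 179.8 < 4300, so use break Q=4300: TC = 10,500×$99.20 + (10,500/4300.0)×27.5 + (4300.0/2)×0.18×$99.20 = $1,080,057.55.
Lowest total cost is $1,069,285.89 at Q = 270.0.

Q* ≈ 270 tubs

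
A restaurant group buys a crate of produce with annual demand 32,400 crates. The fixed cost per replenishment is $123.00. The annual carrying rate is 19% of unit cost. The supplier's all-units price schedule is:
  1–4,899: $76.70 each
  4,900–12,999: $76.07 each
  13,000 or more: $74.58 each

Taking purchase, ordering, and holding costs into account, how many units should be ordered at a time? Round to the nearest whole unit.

Q* ≈ 740 crates

Holding cost per unit per year at price C is H = 0.19·C.
Evaluate total cost at each tier's feasible EOQ or, if the EOQ is below the tier, at the tier's minimum quantity.
EOQ at $76.70 = 739.5 (feasible in tier 1): TC = 32,400×$76.70 + (32,400/739.5)×123 + (739.5/2)×0.19×$76.70 = $2,495,857.41.
EOQ at $76.07 = 742.6 < 4900, so use break Q=4900: TC = 32,400×$76.07 + (32,400/4900.0)×123 + (4900.0/2)×0.19×$76.07 = $2,500,891.89.
EOQ at $74.58 = 750.0 < 13000, so use break Q=13000: TC = 32,400×$74.58 + (32,400/13000.0)×123 + (13000.0/2)×0.19×$74.58 = $2,508,804.85.
Lowest total cost is $2,495,857.41 at Q = 739.5.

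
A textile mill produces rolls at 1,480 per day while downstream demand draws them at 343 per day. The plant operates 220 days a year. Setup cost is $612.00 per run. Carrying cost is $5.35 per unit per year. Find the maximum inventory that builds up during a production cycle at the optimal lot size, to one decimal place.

Annual demand D = 343 × 220 = 75,460.
Production build-up factor (1 − d/p) = 1 − 343/1,480 = 0.7682.
Q* = √(2DS / (H(1 − d/p))) = √(2 × 75,460 × 612 / (5.35 × 0.7682)).
= √(92,363,040 / 4.1101) ≈ 4740.486.
Maximum inventory = Q*(1 − d/p) = 4740.486 × 0.7682 ≈ 3641.846.

I_max ≈ 3,641.8 rolls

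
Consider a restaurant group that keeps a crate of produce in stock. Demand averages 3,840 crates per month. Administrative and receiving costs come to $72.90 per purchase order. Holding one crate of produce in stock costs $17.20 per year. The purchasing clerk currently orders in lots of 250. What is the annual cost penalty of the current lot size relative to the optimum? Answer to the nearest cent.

Annual demand D = 3,840 × 12 = 46,080.
EOQ = √(2DS/H) = √(2 × 46,080 × 72.9 / 17.2) ≈ 624.99.
Cost at Q* = (D/Q*)S + (Q*/2)H = √(2DSH) ≈ $10,749.77.
Cost at Q = 250: (46,080/250)×72.9 + (250/2)×17.2 = $13,436.93 + $2,150.00 = $15,586.93.
Excess = $15,586.93 − $10,749.77 = $4,837.16.

Extra cost ≈ $4,837.16 per year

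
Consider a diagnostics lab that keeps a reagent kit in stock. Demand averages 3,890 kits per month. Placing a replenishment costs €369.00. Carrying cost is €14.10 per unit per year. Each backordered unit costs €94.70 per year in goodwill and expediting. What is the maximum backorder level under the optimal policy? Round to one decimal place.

S* ≈ 217.1 kits

Annual demand D = 3,890 × 12 = 46,680.
With planned backorders, Q* = √(2DS/H) · √((H+B)/B).
√(2DS/H) = √(2 × 46,680 × 369 / 14.1) = 1563.090.
√((H+B)/B) = √((14.1+94.7)/94.7) = 1.0719.
Q* ≈ 1675.419.
S* = Q* · H/(H+B) = 1675.419 × 14.1/108.8 ≈ 217.127.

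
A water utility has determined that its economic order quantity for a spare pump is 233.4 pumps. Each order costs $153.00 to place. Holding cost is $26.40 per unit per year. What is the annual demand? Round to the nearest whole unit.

Squaring Q* = √(2DS/H) gives Q*² = 2DS/H.
From Q* = √(2DS/H): D = Q*²H / (2S) = 233.4² × 26.4 / (2 × 153) = 4699.852.

D ≈ 4,700 pumps per year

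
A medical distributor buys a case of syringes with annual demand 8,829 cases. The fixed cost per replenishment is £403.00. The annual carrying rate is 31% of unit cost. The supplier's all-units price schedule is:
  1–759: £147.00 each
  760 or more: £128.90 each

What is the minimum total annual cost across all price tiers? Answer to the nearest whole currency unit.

TC* ≈ £1,157,924

Holding cost per unit per year at price C is H = 0.31·C.
Evaluate total cost at each tier's feasible EOQ or, if the EOQ is below the tier, at the tier's minimum quantity.
EOQ at £147.00 = 395.2 (feasible in tier 1): TC = 8,829×£147.00 + (8,829/395.2)×403 + (395.2/2)×0.31×£147.00 = £1,315,870.89.
EOQ at £128.90 = 422.0 < 760, so use break Q=760: TC = 8,829×£128.90 + (8,829/760.0)×403 + (760.0/2)×0.31×£128.90 = £1,157,924.21.
Lowest total cost among the candidates is at Q = 760.0.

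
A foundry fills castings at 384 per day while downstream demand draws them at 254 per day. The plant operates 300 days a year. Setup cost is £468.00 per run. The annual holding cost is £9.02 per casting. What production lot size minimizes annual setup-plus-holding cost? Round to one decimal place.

Annual demand D = 254 × 300 = 76,200.
Production build-up factor (1 − d/p) = 1 − 254/384 = 0.3385.
Q* = √(2DS / (H(1 − d/p))) = √(2 × 76,200 × 468 / (9.02 × 0.3385)).
= √(71,323,200 / 3.0536) ≈ 4832.881.

Q* ≈ 4,832.9 castings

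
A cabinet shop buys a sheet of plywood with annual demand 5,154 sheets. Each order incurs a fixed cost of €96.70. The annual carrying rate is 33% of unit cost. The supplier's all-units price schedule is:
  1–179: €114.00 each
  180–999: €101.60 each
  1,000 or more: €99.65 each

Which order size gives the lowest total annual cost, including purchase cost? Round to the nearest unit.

Holding cost per unit per year at price C is H = 0.33·C.
For each price level, check whether its EOQ is feasible; otherwise the best quantity at that price is the breakpoint.
EOQ at €114.00 = 162.8 (feasible in tier 1): TC = 5,154×€114.00 + (5,154/162.8)×96.7 + (162.8/2)×0.33×€114.00 = €593,679.64.
EOQ at €101.60 = 172.4 < 180, so use break Q=180: TC = 5,154×€101.60 + (5,154/180.0)×96.7 + (180.0/2)×0.33×€101.60 = €529,432.76.
EOQ at €99.65 = 174.1 < 1000, so use break Q=1000: TC = 5,154×€99.65 + (5,154/1000.0)×96.7 + (1000.0/2)×0.33×€99.65 = €530,536.74.
Lowest total cost is €529,432.76 at Q = 180.0.

Q* ≈ 180 sheets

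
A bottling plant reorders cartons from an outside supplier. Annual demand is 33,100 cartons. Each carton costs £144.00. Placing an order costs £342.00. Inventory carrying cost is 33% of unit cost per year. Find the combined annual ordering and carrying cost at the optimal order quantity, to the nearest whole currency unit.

Holding cost H = 0.33 × £144.00 = £47.5200 per unit per year.
EOQ = √(2DS/H) = √(2 × 33,100 × 342 / 47.52) ≈ 690.25.
At Q*, ordering cost (D/Q*)S equals holding cost (Q*/2)H, each = √(DSH/2).
Minimum total = √(2DSH) = √(2 × 33,100 × 342 × 47.52) ≈ 32800.485.

TC* ≈ £32,800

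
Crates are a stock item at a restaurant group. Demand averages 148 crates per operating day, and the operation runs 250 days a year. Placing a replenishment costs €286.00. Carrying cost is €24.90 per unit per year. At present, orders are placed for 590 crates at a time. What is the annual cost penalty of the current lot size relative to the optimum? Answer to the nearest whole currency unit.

Annual demand D = 148 × 250 = 37,000.
EOQ = √(2DS/H) = √(2 × 37,000 × 286 / 24.9) ≈ 921.93.
Cost at Q* = (D/Q*)S + (Q*/2)H = √(2DSH) ≈ €22,956.12.
Cost at Q = 590: (37,000/590)×286 + (590/2)×24.9 = €17,935.59 + €7,345.50 = €25,281.09.
Excess = €25,281.09 − €22,956.12 = €2,324.97.

Extra cost ≈ €2,325 per year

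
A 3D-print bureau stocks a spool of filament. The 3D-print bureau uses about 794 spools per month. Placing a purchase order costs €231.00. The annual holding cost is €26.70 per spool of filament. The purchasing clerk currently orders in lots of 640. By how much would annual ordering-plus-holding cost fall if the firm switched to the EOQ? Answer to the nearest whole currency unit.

Annual demand D = 794 × 12 = 9,528.
EOQ = √(2DS/H) = √(2 × 9,528 × 231 / 26.7) ≈ 406.04.
Cost at Q* = (D/Q*)S + (Q*/2)H = √(2DSH) ≈ €10,841.20.
Cost at Q = 640: (9,528/640)×231 + (640/2)×26.7 = €3,439.01 + €8,544.00 = €11,983.01.
Excess = €11,983.01 − €10,841.20 = €1,141.81.

Extra cost ≈ €1,142 per year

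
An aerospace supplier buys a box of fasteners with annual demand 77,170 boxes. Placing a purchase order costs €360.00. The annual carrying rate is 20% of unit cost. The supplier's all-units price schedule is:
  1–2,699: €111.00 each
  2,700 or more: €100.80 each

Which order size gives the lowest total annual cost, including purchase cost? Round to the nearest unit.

Holding cost per unit per year at price C is H = 0.20·C.
Candidates are each tier's EOQ (if it falls in that tier) and each price-break quantity.
EOQ at €111.00 = 1582.0 (feasible in tier 1): TC = 77,170×€111.00 + (77,170/1582.0)×360 + (1582.0/2)×0.20×€111.00 = €8,600,991.01.
EOQ at €100.80 = 1660.1 < 2700, so use break Q=2700: TC = 77,170×€100.80 + (77,170/2700.0)×360 + (2700.0/2)×0.20×€100.80 = €7,816,241.33.
Lowest total cost is €7,816,241.33 at Q = 2700.0.

Q* ≈ 2,700 boxes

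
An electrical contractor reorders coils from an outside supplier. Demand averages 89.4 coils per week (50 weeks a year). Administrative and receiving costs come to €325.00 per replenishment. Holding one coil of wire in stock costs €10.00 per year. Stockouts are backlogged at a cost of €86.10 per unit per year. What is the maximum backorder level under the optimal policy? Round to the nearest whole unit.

S* ≈ 59 coils

Annual demand D = 89.4 × 50 = 4,470.
With planned backorders, Q* = √(2DS/H) · √((H+B)/B).
√(2DS/H) = √(2 × 4,470 × 325 / 10) = 539.027.
√((H+B)/B) = √((10+86.1)/86.1) = 1.0565.
Q* ≈ 569.470.
S* = Q* · H/(H+B) = 569.470 × 10/96.1 ≈ 59.258.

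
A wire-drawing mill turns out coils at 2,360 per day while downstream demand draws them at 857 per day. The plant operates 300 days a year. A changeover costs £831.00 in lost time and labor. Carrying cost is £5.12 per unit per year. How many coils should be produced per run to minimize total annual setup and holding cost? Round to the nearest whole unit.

Annual demand D = 857 × 300 = 257,100.
Production build-up factor (1 − d/p) = 1 − 857/2,360 = 0.6369.
Q* = √(2DS / (H(1 − d/p))) = √(2 × 257,100 × 831 / (5.12 × 0.6369)).
= √(427,300,200 / 3.2607) ≈ 11447.432.

Q* ≈ 11,447 coils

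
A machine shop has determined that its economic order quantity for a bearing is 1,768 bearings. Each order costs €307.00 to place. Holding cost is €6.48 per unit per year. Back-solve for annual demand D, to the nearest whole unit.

D ≈ 32,989 bearings per year

Squaring Q* = √(2DS/H) gives Q*² = 2DS/H.
From Q* = √(2DS/H): D = Q*²H / (2S) = 1,768² × 6.48 / (2 × 307) = 32989.152.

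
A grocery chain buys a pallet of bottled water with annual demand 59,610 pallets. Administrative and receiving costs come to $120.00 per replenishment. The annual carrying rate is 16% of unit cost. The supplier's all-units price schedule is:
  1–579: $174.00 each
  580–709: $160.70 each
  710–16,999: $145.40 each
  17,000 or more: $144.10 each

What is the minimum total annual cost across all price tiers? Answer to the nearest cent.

Holding cost per unit per year at price C is H = 0.16·C.
For each price level, check whether its EOQ is feasible; otherwise the best quantity at that price is the breakpoint.
Tier 1 ($174.00): EOQ = 716.9 exceeds tier's upper bound 579, so this tier is dominated.
Tier 2 ($160.70): EOQ = 745.9 exceeds tier's upper bound 709, so this tier is dominated.
EOQ at $145.40 = 784.2 (feasible in tier 3): TC = 59,610×$145.40 + (59,610/784.2)×120 + (784.2/2)×0.16×$145.40 = $8,685,537.47.
EOQ at $144.10 = 787.7 < 17000, so use break Q=17000: TC = 59,610×$144.10 + (59,610/17000.0)×120 + (17000.0/2)×0.16×$144.10 = $8,786,197.78.
Lowest total cost among the candidates is at Q = 784.2.

TC* ≈ $8,685,537.47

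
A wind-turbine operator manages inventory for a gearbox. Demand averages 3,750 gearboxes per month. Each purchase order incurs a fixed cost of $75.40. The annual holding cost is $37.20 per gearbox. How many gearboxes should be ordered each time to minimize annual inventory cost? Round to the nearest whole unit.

Q* ≈ 427 gearboxes

Annual demand D = 3,750 × 12 = 45,000.
EOQ = √(2DS / H) = √(2 × 45,000 × 75.4 / 37.2).
= √(6,786,000 / 37.2) = √182,419.3548 ≈ 427.106.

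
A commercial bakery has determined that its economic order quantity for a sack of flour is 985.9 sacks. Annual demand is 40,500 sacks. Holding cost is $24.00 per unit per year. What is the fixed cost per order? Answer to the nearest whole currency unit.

The basic EOQ model gives Q* = √(2DS/H); rearrange for the unknown.
From Q* = √(2DS/H): S = Q*²H / (2D) = 985.9² × 24 / (2 × 40,500) = 287.9996.

S ≈ $288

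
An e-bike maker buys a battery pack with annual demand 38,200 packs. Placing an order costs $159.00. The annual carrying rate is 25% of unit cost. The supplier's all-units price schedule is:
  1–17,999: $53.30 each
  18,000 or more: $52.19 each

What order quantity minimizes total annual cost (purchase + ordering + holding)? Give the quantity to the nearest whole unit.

Q* ≈ 955 packs

Holding cost per unit per year at price C is H = 0.25·C.
Candidates are each tier's EOQ (if it falls in that tier) and each price-break quantity.
EOQ at $53.30 = 954.8 (feasible in tier 1): TC = 38,200×$53.30 + (38,200/954.8)×159 + (954.8/2)×0.25×$53.30 = $2,048,782.69.
EOQ at $52.19 = 964.9 < 18000, so use break Q=18000: TC = 38,200×$52.19 + (38,200/18000.0)×159 + (18000.0/2)×0.25×$52.19 = $2,111,422.93.
Lowest total cost is $2,048,782.69 at Q = 954.8.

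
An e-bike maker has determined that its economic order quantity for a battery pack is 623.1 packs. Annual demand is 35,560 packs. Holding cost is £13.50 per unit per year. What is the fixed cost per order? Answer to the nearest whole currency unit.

S ≈ £74

Squaring Q* = √(2DS/H) gives Q*² = 2DS/H.
From Q* = √(2DS/H): S = Q*²H / (2D) = 623.1² × 13.5 / (2 × 35,560) = 73.6983.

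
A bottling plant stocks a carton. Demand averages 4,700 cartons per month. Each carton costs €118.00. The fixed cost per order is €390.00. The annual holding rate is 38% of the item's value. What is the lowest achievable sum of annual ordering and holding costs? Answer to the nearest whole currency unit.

TC* ≈ €44,414

Annual demand D = 4,700 × 12 = 56,400.
Holding cost H = 0.38 × €118.00 = €44.8400 per unit per year.
EOQ = √(2DS/H) = √(2 × 56,400 × 390 / 44.84) ≈ 990.50.
At the optimum the two cost components are equal, so total cost = 2·(Q*/2)H = Q*·H.
Minimum total = √(2DSH) = √(2 × 56,400 × 390 × 44.84) ≈ 44413.976.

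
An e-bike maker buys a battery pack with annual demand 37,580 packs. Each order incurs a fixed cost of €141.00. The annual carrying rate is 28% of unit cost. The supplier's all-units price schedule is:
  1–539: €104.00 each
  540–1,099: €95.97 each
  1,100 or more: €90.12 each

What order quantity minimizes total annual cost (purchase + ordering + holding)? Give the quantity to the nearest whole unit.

Holding cost per unit per year at price C is H = 0.28·C.
Evaluate total cost at each tier's feasible EOQ or, if the EOQ is below the tier, at the tier's minimum quantity.
Tier 1 (€104.00): EOQ = 603.3 exceeds tier's upper bound 539, so this tier is dominated.
EOQ at €95.97 = 628.0 (feasible in tier 2): TC = 37,580×€95.97 + (37,580/628.0)×141 + (628.0/2)×0.28×€95.97 = €3,623,427.83.
EOQ at €90.12 = 648.1 < 1100, so use break Q=1100: TC = 37,580×€90.12 + (37,580/1100.0)×141 + (1100.0/2)×0.28×€90.12 = €3,405,405.15.
Lowest total cost is €3,405,405.15 at Q = 1100.0.

Q* ≈ 1,100 packs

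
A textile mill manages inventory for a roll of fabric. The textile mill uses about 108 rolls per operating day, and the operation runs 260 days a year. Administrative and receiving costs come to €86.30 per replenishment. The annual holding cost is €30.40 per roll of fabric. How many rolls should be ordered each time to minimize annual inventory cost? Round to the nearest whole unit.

Q* ≈ 399 rolls

Annual demand D = 108 × 260 = 28,080.
EOQ = √(2DS / H) = √(2 × 28,080 × 86.3 / 30.4).
= √(4,846,608 / 30.4) = √159,427.8947 ≈ 399.284.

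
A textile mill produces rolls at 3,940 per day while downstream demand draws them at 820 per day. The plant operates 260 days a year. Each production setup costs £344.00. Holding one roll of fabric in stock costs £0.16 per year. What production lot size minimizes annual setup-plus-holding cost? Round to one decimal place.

Annual demand D = 820 × 260 = 213,200.
Production build-up factor (1 − d/p) = 1 − 820/3,940 = 0.7919.
Q* = √(2DS / (H(1 − d/p))) = √(2 × 213,200 × 344 / (0.16 × 0.7919)).
= √(146,681,600 / 0.1267) ≈ 34025.040.

Q* ≈ 34,025.0 rolls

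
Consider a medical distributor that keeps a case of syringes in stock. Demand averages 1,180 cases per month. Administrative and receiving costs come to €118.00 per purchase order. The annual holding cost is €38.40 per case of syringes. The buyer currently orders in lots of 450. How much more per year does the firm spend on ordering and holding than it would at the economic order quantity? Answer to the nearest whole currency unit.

Annual demand D = 1,180 × 12 = 14,160.
EOQ = √(2DS/H) = √(2 × 14,160 × 118 / 38.4) ≈ 295.00.
Cost at Q* = (D/Q*)S + (Q*/2)H = √(2DSH) ≈ €11,328.00.
Cost at Q = 450: (14,160/450)×118 + (450/2)×38.4 = €3,713.07 + €8,640.00 = €12,353.07.
Excess = €12,353.07 − €11,328.00 = €1,025.07.

Extra cost ≈ €1,025 per year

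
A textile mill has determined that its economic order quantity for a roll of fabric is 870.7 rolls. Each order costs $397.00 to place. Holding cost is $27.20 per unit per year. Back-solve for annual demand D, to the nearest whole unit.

Invert the EOQ relation Q*² = 2DS/H.
From Q* = √(2DS/H): D = Q*²H / (2S) = 870.7² × 27.2 / (2 × 397) = 25970.810.

D ≈ 25,971 rolls per year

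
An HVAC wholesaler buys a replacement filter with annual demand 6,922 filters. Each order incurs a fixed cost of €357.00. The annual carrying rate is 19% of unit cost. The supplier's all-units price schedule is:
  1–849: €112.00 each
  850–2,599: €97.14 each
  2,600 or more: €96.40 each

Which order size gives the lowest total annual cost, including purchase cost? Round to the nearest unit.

Holding cost per unit per year at price C is H = 0.19·C.
For each price level, check whether its EOQ is feasible; otherwise the best quantity at that price is the breakpoint.
EOQ at €112.00 = 481.9 (feasible in tier 1): TC = 6,922×€112.00 + (6,922/481.9)×357 + (481.9/2)×0.19×€112.00 = €785,519.36.
EOQ at €97.14 = 517.5 < 850, so use break Q=850: TC = 6,922×€97.14 + (6,922/850.0)×357 + (850.0/2)×0.19×€97.14 = €683,154.38.
EOQ at €96.40 = 519.5 < 2600, so use break Q=2600: TC = 6,922×€96.40 + (6,922/2600.0)×357 + (2600.0/2)×0.19×€96.40 = €692,042.04.
Lowest total cost is €683,154.38 at Q = 850.0.

Q* ≈ 850 filters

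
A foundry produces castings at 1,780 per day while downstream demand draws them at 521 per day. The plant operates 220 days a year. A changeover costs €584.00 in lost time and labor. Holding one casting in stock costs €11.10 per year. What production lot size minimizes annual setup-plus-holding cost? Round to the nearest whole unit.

Q* ≈ 4,129 castings

Annual demand D = 521 × 220 = 114,620.
Production build-up factor (1 − d/p) = 1 − 521/1,780 = 0.7073.
Q* = √(2DS / (H(1 − d/p))) = √(2 × 114,620 × 584 / (11.1 × 0.7073)).
= √(133,876,160 / 7.8511) ≈ 4129.403.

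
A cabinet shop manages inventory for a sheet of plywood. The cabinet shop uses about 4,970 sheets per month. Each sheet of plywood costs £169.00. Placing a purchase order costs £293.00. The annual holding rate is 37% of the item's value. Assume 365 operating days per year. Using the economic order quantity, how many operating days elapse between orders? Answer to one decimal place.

T ≈ 4.6 days

Annual demand D = 4,970 × 12 = 59,640.
Holding cost H = 0.37 × £169.00 = £62.5300 per unit per year.
Q* = √(2DS/H) = √(2 × 59,640 × 293 / 62.53) ≈ 747.61.
Cycle time = Q*/D × 365 = 747.61 / 59,640 × 365 ≈ 4.575 days.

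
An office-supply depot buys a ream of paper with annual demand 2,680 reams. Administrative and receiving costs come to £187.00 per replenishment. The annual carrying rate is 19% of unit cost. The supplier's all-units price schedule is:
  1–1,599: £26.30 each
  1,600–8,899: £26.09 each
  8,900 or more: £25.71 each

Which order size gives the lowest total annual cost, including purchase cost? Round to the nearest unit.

Holding cost per unit per year at price C is H = 0.19·C.
Evaluate total cost at each tier's feasible EOQ or, if the EOQ is below the tier, at the tier's minimum quantity.
EOQ at £26.30 = 447.9 (feasible in tier 1): TC = 2,680×£26.30 + (2,680/447.9)×187 + (447.9/2)×0.19×£26.30 = £72,721.99.
EOQ at £26.09 = 449.7 < 1600, so use break Q=1600: TC = 2,680×£26.09 + (2,680/1600.0)×187 + (1600.0/2)×0.19×£26.09 = £74,200.10.
EOQ at £25.71 = 453.0 < 8900, so use break Q=8900: TC = 2,680×£25.71 + (2,680/8900.0)×187 + (8900.0/2)×0.19×£25.71 = £90,696.92.
Lowest total cost is £72,721.99 at Q = 447.9.

Q* ≈ 448 reams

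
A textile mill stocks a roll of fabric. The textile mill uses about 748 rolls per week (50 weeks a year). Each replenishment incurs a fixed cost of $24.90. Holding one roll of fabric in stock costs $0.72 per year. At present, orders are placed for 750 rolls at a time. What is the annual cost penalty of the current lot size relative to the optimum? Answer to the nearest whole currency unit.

Extra cost ≈ $354 per year

Annual demand D = 748 × 50 = 37,400.
EOQ = √(2DS/H) = √(2 × 37,400 × 24.9 / 0.72) ≈ 1608.36.
Cost at Q* = (D/Q*)S + (Q*/2)H = √(2DSH) ≈ $1,158.02.
Cost at Q = 750: (37,400/750)×24.9 + (750/2)×0.72 = $1,241.68 + $270.00 = $1,511.68.
Excess = $1,511.68 − $1,158.02 = $353.66.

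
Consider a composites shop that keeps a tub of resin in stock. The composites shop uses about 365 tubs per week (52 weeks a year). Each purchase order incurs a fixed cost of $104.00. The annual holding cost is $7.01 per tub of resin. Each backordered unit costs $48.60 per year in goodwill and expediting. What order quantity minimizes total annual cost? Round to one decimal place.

Annual demand D = 365 × 52 = 18,980.
With planned backorders, Q* = √(2DS/H) · √((H+B)/B).
√(2DS/H) = √(2 × 18,980 × 104 / 7.01) = 750.448.
√((H+B)/B) = √((7.01+48.6)/48.6) = 1.0697.
Q* ≈ 802.748.

Q* ≈ 802.7 tubs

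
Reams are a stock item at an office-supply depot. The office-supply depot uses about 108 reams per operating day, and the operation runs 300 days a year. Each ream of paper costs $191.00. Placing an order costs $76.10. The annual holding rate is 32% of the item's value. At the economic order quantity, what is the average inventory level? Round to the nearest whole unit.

Annual demand D = 108 × 300 = 32,400.
Holding cost H = 0.32 × $191.00 = $61.1200 per unit per year.
Q* = √(2DS/H) = √(2 × 32,400 × 76.1 / 61.12) ≈ 284.05.
Average inventory = Q*/2 ≈ 284.05 / 2 = 142.023.

Average inventory ≈ 142 reams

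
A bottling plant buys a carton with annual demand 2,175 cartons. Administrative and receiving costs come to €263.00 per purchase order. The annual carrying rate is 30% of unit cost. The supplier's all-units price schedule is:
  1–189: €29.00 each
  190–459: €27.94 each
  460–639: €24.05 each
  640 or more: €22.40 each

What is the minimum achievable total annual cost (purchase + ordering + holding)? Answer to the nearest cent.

TC* ≈ €51,764.19

Holding cost per unit per year at price C is H = 0.30·C.
Evaluate total cost at each tier's feasible EOQ or, if the EOQ is below the tier, at the tier's minimum quantity.
Tier 1 (€29.00): EOQ = 362.6 exceeds tier's upper bound 189, so this tier is dominated.
EOQ at €27.94 = 369.4 (feasible in tier 2): TC = 2,175×€27.94 + (2,175/369.4)×263 + (369.4/2)×0.30×€27.94 = €63,866.18.
EOQ at €24.05 = 398.2 < 460, so use break Q=460: TC = 2,175×€24.05 + (2,175/460.0)×263 + (460.0/2)×0.30×€24.05 = €55,211.73.
EOQ at €22.40 = 412.6 < 640, so use break Q=640: TC = 2,175×€22.40 + (2,175/640.0)×263 + (640.0/2)×0.30×€22.40 = €51,764.19.
Lowest total cost among the candidates is at Q = 640.0.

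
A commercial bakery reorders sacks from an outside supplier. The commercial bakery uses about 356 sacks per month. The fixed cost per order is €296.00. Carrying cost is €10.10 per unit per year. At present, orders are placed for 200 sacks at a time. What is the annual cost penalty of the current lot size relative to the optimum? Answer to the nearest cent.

Extra cost ≈ €2,278.54 per year

Annual demand D = 356 × 12 = 4,272.
EOQ = √(2DS/H) = √(2 × 4,272 × 296 / 10.1) ≈ 500.40.
Cost at Q* = (D/Q*)S + (Q*/2)H = √(2DSH) ≈ €5,054.02.
Cost at Q = 200: (4,272/200)×296 + (200/2)×10.1 = €6,322.56 + €1,010.00 = €7,332.56.
Excess = €7,332.56 − €5,054.02 = €2,278.54.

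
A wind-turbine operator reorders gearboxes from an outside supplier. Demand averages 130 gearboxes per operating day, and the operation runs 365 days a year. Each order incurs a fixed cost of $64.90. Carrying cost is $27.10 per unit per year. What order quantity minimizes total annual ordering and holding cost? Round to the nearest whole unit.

Annual demand D = 130 × 365 = 47,450.
EOQ = √(2DS / H) = √(2 × 47,450 × 64.9 / 27.1).
= √(6,159,010 / 27.1) = √227,269.7417 ≈ 476.728.

Q* ≈ 477 gearboxes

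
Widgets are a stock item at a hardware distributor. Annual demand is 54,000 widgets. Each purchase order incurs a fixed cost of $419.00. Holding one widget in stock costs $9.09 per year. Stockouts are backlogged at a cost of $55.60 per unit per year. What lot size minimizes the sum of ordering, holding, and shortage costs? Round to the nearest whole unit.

With planned backorders, Q* = √(2DS/H) · √((H+B)/B).
√(2DS/H) = √(2 × 54,000 × 419 / 9.09) = 2231.192.
√((H+B)/B) = √((9.09+55.6)/55.6) = 1.0787.
Q* ≈ 2406.679.

Q* ≈ 2,407 widgets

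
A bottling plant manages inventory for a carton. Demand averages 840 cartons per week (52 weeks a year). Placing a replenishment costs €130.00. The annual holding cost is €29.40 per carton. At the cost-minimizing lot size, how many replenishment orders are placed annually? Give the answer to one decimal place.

Annual demand D = 840 × 52 = 43,680.
Q* = √(2DS/H) = √(2 × 43,680 × 130 / 29.4) ≈ 621.52.
Orders per year = D / Q* = 43,680 / 621.52 ≈ 70.279.

N ≈ 70.3 orders per year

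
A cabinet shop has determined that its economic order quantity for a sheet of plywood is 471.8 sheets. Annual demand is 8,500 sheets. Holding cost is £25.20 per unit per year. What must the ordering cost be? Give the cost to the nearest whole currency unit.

S ≈ £330

Invert the EOQ relation Q*² = 2DS/H.
From Q* = √(2DS/H): S = Q*²H / (2D) = 471.8² × 25.2 / (2 × 8,500) = 329.9647.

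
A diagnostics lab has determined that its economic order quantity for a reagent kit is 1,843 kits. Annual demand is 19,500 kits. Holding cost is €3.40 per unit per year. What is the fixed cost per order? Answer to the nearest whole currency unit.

S ≈ €296

Invert the EOQ relation Q*² = 2DS/H.
From Q* = √(2DS/H): S = Q*²H / (2D) = 1,843² × 3.4 / (2 × 19,500) = 296.1181.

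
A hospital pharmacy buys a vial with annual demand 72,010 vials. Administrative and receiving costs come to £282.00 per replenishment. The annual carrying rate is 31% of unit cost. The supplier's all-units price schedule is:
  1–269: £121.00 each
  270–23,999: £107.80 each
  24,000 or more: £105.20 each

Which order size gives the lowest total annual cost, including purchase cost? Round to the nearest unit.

Q* ≈ 1,102 vials

Holding cost per unit per year at price C is H = 0.31·C.
Candidates are each tier's EOQ (if it falls in that tier) and each price-break quantity.
Tier 1 (£121.00): EOQ = 1040.5 exceeds tier's upper bound 269, so this tier is dominated.
EOQ at £107.80 = 1102.4 (feasible in tier 2): TC = 72,010×£107.80 + (72,010/1102.4)×282 + (1102.4/2)×0.31×£107.80 = £7,799,518.56.
EOQ at £105.20 = 1116.0 < 24000, so use break Q=24000: TC = 72,010×£105.20 + (72,010/24000.0)×282 + (24000.0/2)×0.31×£105.20 = £7,967,642.12.
Lowest total cost is £7,799,518.56 at Q = 1102.4.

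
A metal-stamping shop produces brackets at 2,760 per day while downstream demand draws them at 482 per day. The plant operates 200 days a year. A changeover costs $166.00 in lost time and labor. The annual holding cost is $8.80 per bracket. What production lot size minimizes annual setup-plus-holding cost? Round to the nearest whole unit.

Annual demand D = 482 × 200 = 96,400.
Production build-up factor (1 − d/p) = 1 − 482/2,760 = 0.8254.
Q* = √(2DS / (H(1 − d/p))) = √(2 × 96,400 × 166 / (8.8 × 0.8254)).
= √(32,004,800 / 7.2632) ≈ 2099.152.

Q* ≈ 2,099 brackets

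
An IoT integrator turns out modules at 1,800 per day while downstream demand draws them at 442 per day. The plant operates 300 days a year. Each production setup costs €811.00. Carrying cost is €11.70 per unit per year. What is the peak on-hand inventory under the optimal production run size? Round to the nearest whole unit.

Annual demand D = 442 × 300 = 132,600.
Production build-up factor (1 − d/p) = 1 − 442/1,800 = 0.7544.
Q* = √(2DS / (H(1 − d/p))) = √(2 × 132,600 × 811 / (11.7 × 0.7544)).
= √(215,077,200 / 8.827) ≈ 4936.176.
Maximum inventory = Q*(1 − d/p) = 4936.176 × 0.7544 ≈ 3724.070.

I_max ≈ 3,724 modules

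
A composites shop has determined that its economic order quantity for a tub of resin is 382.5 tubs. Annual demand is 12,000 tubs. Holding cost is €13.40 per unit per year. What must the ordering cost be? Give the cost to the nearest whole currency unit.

Invert the EOQ relation Q*² = 2DS/H.
From Q* = √(2DS/H): S = Q*²H / (2D) = 382.5² × 13.4 / (2 × 12,000) = 81.6877.

S ≈ €82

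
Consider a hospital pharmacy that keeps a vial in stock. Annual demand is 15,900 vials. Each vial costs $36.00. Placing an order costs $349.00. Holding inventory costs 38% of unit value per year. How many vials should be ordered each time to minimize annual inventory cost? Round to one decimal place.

Q* ≈ 900.7 vials

Holding cost H = 0.38 × $36.00 = $13.6800 per unit per year.
EOQ = √(2DS / H) = √(2 × 15,900 × 349 / 13.68).
= √(11,098,200 / 13.68) = √811,271.9298 ≈ 900.706.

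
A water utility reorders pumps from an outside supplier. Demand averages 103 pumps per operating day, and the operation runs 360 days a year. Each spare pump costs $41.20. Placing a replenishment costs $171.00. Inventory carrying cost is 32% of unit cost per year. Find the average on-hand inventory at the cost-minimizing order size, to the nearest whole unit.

Average inventory ≈ 490 pumps

Annual demand D = 103 × 360 = 37,080.
Holding cost H = 0.32 × $41.20 = $13.1840 per unit per year.
The optimal lot size = √(2DS/H) = √(2 × 37,080 × 171 / 13.184) ≈ 980.75.
Average inventory = Q*/2 ≈ 980.75 / 2 = 490.376.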